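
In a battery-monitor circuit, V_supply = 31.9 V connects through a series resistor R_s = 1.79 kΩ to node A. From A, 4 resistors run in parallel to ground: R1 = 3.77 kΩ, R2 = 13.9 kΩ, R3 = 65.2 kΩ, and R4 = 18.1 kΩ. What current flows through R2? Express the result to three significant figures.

Equivalent of the parallel group: R_p = 2.452 kΩ.
V_A = 31.9 × 2.452/4.242 = 18.44 V.
Branch current I = V_A/R2 = 18.44/13.9 = 1.327 mA.

I ≈ 1.33 mA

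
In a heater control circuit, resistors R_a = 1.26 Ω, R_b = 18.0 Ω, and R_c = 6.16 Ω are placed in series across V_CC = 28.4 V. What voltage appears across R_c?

ΣR = 1.26 + 18.0 + 6.16 = 25.42 Ω.
By the voltage-divider rule, V = 28.4 × 6.160/25.42 = 6.882 V.

V ≈ 6.88 V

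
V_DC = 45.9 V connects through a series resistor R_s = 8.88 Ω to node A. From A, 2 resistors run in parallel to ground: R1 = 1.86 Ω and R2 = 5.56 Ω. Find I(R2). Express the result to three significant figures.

Equivalent of the parallel group: R_p = 1.394 Ω.
V_A by voltage divider: V_A = 45.9 × 1.394/(8.88 + 1.394) = 6.227 V.
Branch current I = V_A/R2 = 6.227/5.56 = 1.120 A.

I ≈ 1.12 A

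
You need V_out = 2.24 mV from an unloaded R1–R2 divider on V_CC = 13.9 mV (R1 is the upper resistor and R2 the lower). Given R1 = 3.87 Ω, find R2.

R2 ≈ 0.743 Ω

V_out/V_CC = R2/(R1+R2) = 0.1612.
Rearranging, R2 = R1·k/(1−k) = 3.87 × 0.1921 = 0.7435 Ω.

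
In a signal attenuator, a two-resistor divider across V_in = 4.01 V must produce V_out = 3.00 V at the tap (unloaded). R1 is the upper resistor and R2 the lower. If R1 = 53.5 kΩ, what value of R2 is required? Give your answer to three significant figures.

Required fraction k = V_out/V_in = 0.7481.
Rearranging, R2 = R1·k/(1−k) = 53.5 × 2.970 = 158.9 kΩ.

R2 ≈ 159 kΩ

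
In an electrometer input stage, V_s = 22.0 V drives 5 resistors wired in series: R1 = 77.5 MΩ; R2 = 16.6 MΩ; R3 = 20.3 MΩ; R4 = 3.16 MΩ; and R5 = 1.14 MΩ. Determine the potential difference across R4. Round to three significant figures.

V ≈ 0.586 V

Series total: ΣR = 77.5 + 16.6 + 20.3 + 3.16 + 1.14 = 118.7 MΩ.
By the voltage-divider rule, V = 22.0 × 3.160/118.7 = 0.5857 V.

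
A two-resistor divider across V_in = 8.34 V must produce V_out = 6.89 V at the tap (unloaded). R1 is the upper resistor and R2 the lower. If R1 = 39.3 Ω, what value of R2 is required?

V_out/V_in = R2/(R1+R2) = 0.8261.
So R2 = R1 · V_out/(V_in − V_out) = 39.3 × 6.89/(8.34 − 6.89) = 39.3 × 4.752 = 186.7 Ω.

R2 ≈ 187 Ω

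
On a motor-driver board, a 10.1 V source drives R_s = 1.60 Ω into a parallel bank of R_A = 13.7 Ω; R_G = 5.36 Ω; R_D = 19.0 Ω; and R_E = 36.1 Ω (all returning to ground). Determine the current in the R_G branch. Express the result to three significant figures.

I ≈ 1.22 A

Combine the parallel branches: R_p = (1/13.7 + 1/5.36 + 1/19.0 + 1/36.1)⁻¹ = 2.942 Ω.
V_A by voltage divider: V_A = 10.1 × 2.942/(1.60 + 2.942) = 6.542 V.
I(R_G) = V_A / R_G = 6.542/5.36 = 1.221 A.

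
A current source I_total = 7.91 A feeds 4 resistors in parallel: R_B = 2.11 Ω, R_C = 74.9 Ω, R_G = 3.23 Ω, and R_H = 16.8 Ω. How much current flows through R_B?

I ≈ 4.38 A

Total conductance ΣG = 1/2.11 + 1/74.9 + 1/3.23 + 1/16.8 = 0.8564 (units of 1/Ω).
By the current-divider rule, I = I_total · G_k/ΣG = 7.91 × 0.5534 = 4.377 A.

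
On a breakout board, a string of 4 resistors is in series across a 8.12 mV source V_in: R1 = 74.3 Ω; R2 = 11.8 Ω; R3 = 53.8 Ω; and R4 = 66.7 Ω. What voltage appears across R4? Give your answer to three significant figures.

Series total: ΣR = 74.3 + 11.8 + 53.8 + 66.7 = 206.6 Ω.
Voltage divider: V = V_in · (66.70 / 206.6) = 8.12 × 0.3228 = 2.622 mV.

V ≈ 2.62 mV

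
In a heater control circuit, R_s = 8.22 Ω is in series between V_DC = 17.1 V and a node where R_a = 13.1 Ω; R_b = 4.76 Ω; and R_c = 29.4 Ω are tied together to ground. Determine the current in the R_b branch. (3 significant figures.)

I ≈ 0.989 A

Equivalent of the parallel group: R_p = 3.121 Ω.
V_A by voltage divider: V_A = 17.1 × 3.121/(8.22 + 3.121) = 4.706 V.
I(R_b) = V_A / R_b = 4.706/4.76 = 0.9886 A.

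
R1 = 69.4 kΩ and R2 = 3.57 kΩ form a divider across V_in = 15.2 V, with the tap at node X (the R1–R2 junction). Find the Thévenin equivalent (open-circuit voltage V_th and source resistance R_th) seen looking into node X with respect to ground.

V_th ≈ 0.744 V, R_th ≈ 3.40 kΩ

V_th is the unloaded tap voltage: V_in · R2/(R1+R2) = 15.2 × 0.04892 = 0.7436 V.
Zeroing V_in shorts the top of R1 to ground, so R_th = R1 ‖ R2 = 3.395 kΩ.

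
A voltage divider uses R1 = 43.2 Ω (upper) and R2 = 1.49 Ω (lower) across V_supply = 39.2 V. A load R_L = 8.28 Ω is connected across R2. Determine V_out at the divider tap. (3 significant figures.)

First combine the lower leg with the load: R2 ‖ R_L = 1.263 Ω.
Voltage divider with the loaded lower leg: V_out = 39.2 × 1.263/(43.2 + 1.263) = 39.2 × 0.02840 = 1.113 V.

V_out ≈ 1.11 V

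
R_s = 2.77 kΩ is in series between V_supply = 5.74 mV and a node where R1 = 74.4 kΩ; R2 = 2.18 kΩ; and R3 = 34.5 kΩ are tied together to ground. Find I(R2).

Equivalent of the parallel group: R_p = 1.995 kΩ.
V_A = 5.74 × 1.995/4.765 = 2.404 mV.
Branch current I = V_A/R2 = 2.404/2.18 = 1.103 µA.

I ≈ 1.10 µA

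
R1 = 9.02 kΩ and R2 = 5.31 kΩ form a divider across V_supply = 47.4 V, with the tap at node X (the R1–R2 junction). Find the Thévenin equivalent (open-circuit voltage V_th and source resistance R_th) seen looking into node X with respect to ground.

V_th ≈ 17.6 V, R_th ≈ 3.34 kΩ

With X open, the divider is unloaded: V_th = 47.4 × 5.31/14.33 = 17.56 V.
Looking into X with the source shorted: R_th = R1·R2/(R1+R2) = 9.020 × 5.31/14.33 = 3.342 kΩ.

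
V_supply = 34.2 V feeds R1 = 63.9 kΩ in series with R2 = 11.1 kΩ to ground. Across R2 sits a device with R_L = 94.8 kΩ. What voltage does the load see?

First combine the lower leg with the load: R2 ‖ R_L = 9.937 kΩ.
Now apply the divider: V_out = 34.2 × 0.1346 = 4.602 V.
(Unloaded it would be 5.06 V; the load pulls it down.)

V_out ≈ 4.60 V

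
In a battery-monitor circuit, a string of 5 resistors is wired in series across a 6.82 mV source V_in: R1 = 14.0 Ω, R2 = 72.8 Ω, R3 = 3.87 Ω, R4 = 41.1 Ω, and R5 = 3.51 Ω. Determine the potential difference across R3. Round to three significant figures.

ΣR = 14.0 + 72.8 + 3.87 + 41.1 + 3.51 = 135.3 Ω.
V = V_in · R/ΣR = 6.82 × 0.02861 = 0.1951 mV.

V ≈ 0.195 mV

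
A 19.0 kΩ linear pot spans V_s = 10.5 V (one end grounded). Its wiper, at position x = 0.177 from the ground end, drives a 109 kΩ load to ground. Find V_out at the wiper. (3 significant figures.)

Lower segment x·R_p = 3.363 kΩ; upper segment (1−x)·R_p = 15.64 kΩ.
(x·R_p) ‖ R_L = 3.262 kΩ.
V_out = 10.5 × 3.262/(15.64 + 3.262) = 1.812 V.

V_out ≈ 1.81 V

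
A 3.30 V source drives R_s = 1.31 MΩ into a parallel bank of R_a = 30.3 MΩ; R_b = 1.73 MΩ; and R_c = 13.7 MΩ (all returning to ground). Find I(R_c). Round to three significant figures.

I ≈ 0.127 µA

Combine the parallel branches: R_p = (1/30.3 + 1/1.73 + 1/13.7)⁻¹ = 1.462 MΩ.
V_A by voltage divider: V_A = 3.30 × 1.462/(1.31 + 1.462) = 1.740 V.
Branch current I = V_A/R_c = 1.740/13.7 = 0.1270 µA.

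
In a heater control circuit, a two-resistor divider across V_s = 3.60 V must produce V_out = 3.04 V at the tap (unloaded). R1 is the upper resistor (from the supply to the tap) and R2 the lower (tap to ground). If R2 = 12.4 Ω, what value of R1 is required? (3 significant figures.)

V_out/V_s = R2/(R1+R2) = 0.8444.
R1 = R2·(1/k − 1) = 12.4 × 0.1842 = 2.284 Ω.

R1 ≈ 2.28 Ω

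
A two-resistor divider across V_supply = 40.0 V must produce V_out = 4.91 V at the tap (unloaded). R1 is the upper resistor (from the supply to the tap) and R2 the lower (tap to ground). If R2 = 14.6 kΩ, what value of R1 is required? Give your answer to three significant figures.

R1 ≈ 104 kΩ

The divider ratio is R2/(R1+R2) = 4.91/40.0 = 0.1227.
Rearranging, R1 = R2·(1−k)/k = 14.6 × 7.147 = 104.3 kΩ.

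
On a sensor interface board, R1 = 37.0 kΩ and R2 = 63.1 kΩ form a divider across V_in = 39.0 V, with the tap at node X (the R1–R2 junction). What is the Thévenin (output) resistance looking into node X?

Looking into X with the source shorted: R_th = R1·R2/(R1+R2) = 37.00 × 63.1/100.1 = 23.32 kΩ.

R_th ≈ 23.3 kΩ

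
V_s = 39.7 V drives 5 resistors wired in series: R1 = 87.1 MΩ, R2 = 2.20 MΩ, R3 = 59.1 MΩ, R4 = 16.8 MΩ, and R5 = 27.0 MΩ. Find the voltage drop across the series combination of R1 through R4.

Series total: ΣR = 87.1 + 2.20 + 59.1 + 16.8 + 27.0 = 192.2 MΩ.
R_{R1..R4} = 87.1 + 2.20 + 59.1 + 16.8 = 165.2 MΩ.
By the voltage-divider rule, V = 39.7 × 165.2/192.2 = 34.12 V.

V ≈ 34.1 V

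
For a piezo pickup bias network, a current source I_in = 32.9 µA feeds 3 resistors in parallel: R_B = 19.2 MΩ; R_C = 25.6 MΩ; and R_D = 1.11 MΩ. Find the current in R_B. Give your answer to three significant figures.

I ≈ 1.73 µA

Conductances: ΣG = 1/19.2 + 1/25.6 + 1/1.11 = 0.9920 (1/MΩ).
By the current-divider rule, I = I_in · G_k/ΣG = 32.9 × 0.05250 = 1.727 µA.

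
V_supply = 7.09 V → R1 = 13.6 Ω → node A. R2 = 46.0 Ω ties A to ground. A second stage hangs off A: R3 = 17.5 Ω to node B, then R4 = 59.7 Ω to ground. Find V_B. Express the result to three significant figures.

V_B ≈ 3.73 V

Looking into the second stage from A: R3 + R4 = 77.20 Ω appears in parallel with R2.
Effective lower resistance at A: R2 ‖ 77.20 = 28.82 Ω.
So V_A = 7.09 × 0.6794 = 4.817 V.
Stage 2 is unloaded, so V_B = V_A · R4/(R3+R4) = 4.817 × 59.7/77.20 = 3.725 V.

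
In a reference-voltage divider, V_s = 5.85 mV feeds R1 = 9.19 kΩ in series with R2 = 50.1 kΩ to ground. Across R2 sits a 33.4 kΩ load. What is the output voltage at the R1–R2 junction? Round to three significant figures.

V_out ≈ 4.01 mV

The load sits in parallel with R2, giving an effective lower resistance R2' = R2·R_L/(R2+R_L) = 20.04 kΩ.
Then V_out = V_s · R2'/(R1 + R2') = 5.85 × 20.04/29.23 = 4.011 mV.
(Unloaded it would be 4.94 mV; the load pulls it down.)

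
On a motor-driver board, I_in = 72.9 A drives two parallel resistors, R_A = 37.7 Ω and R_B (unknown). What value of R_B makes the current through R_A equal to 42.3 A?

R_B ≈ 52.1 Ω

The fraction through R_A equals R_B/(R_A+R_B).
42.3/72.9 = R_B/(R_A + R_B) → R_B = R_A · (0.5802)/(1 − 0.5802) = 37.7 × 1.382 = 52.11 Ω.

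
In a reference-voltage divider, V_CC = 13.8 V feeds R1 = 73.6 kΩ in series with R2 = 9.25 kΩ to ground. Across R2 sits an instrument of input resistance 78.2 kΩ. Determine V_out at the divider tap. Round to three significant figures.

V_out ≈ 1.39 V

First combine the lower leg with the load: R2 ‖ R_L = 8.272 kΩ.
Then V_out = V_CC · R2'/(R1 + R2') = 13.8 × 8.272/81.87 = 1.394 V.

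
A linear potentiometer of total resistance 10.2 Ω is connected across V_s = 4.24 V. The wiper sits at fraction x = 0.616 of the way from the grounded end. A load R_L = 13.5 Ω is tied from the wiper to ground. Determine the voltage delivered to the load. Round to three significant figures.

V_out ≈ 2.22 V

The pot divides into 3.917 Ω above the wiper and 6.283 Ω below.
(x·R_p) ‖ R_L = 4.288 Ω.
Loaded-divider output: V_out = 4.24 × 0.5226 = 2.216 V.
(Unloaded: V_out = x·V_s = 2.61 V.)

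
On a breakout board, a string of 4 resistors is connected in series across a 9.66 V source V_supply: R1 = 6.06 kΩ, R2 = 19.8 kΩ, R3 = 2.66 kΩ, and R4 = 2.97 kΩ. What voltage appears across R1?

Total series resistance ΣR = 6.06 + 19.8 + 2.66 + 2.97 = 31.49 kΩ.
V = V_supply · R/ΣR = 9.66 × 0.1924 = 1.859 V.

V ≈ 1.86 V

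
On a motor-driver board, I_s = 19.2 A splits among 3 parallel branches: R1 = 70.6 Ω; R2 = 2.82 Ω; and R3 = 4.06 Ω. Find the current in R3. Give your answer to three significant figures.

ΣG = 1/70.6 + 1/2.82 + 1/4.06 = 0.6151.
By the current-divider rule, I = I_s · G_k/ΣG = 19.2 × 0.4004 = 7.689 A.

I ≈ 7.69 A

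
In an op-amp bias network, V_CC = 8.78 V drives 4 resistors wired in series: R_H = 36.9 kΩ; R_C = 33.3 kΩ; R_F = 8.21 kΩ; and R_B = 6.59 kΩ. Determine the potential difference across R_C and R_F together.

Series total: ΣR = 36.9 + 33.3 + 8.21 + 6.59 = 85.00 kΩ.
R_{R_C..R_F} = 33.3 + 8.21 = 41.51 kΩ.
V = V_CC · R/ΣR = 8.78 × 0.4884 = 4.288 V.

V ≈ 4.29 V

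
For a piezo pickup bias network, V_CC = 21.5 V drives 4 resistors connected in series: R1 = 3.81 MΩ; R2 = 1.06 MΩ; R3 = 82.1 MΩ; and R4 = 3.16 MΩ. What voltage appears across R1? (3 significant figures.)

Series total: ΣR = 3.81 + 1.06 + 82.1 + 3.16 = 90.13 MΩ.
Voltage divider: V = V_CC · (3.810 / 90.13) = 21.5 × 0.04227 = 0.9089 V.

V ≈ 0.909 V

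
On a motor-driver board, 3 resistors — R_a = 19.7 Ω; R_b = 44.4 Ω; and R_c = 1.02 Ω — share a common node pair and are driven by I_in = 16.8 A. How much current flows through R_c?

I ≈ 15.6 A

ΣG = 1/19.7 + 1/44.4 + 1/1.02 = 1.054.
Current divider: I(R_c) = I_in · G_k/ΣG = 16.8 × (0.9804/1.054) = 16.8 × 0.9304 = 15.63 A.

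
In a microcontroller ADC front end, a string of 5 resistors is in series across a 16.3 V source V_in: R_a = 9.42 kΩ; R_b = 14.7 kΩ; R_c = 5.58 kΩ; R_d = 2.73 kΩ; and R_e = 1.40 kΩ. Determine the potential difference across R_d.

ΣR = 9.42 + 14.7 + 5.58 + 2.73 + 1.40 = 33.83 kΩ.
Voltage divider: V = V_in · (2.730 / 33.83) = 16.3 × 0.08070 = 1.315 V.

V ≈ 1.32 V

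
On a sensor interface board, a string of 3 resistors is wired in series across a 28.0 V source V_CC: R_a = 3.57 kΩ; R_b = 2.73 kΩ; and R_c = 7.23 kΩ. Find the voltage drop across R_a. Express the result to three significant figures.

V ≈ 7.39 V

Series total: ΣR = 3.57 + 2.73 + 7.23 = 13.53 kΩ.
By the voltage-divider rule, V = 28.0 × 3.570/13.53 = 7.388 V.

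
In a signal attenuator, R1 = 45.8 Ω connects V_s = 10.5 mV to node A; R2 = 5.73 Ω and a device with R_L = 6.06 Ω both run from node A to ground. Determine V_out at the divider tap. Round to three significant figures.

V_out ≈ 0.634 mV

The load sits in parallel with R2, giving an effective lower resistance R2' = R2·R_L/(R2+R_L) = 2.945 Ω.
Now apply the divider: V_out = 10.5 × 0.06042 = 0.6344 mV.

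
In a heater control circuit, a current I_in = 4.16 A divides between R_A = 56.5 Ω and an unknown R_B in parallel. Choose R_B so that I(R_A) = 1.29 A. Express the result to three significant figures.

R_B ≈ 25.4 Ω

The fraction through R_A equals R_B/(R_A+R_B).
With f = 0.3101, R_B = R_A · f/(1−f) = 56.5 × 0.4495 = 25.40 Ω.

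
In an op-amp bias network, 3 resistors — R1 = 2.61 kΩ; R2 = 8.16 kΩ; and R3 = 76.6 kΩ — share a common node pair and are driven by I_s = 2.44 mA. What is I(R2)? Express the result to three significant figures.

Conductances: ΣG = 1/2.61 + 1/8.16 + 1/76.6 = 0.5187 (1/kΩ).
Current divider: I(R2) = I_s · G_k/ΣG = 2.44 × (0.1225/0.5187) = 2.44 × 0.2362 = 0.5764 mA.

I ≈ 0.576 mA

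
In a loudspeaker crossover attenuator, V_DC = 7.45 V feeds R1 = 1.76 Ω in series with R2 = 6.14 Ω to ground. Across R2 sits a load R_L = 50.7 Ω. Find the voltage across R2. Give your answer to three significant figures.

V_out ≈ 5.64 V

First combine the lower leg with the load: R2 ‖ R_L = 5.477 Ω.
Then V_out = V_DC · R2'/(R1 + R2') = 7.45 × 5.477/7.237 = 5.638 V.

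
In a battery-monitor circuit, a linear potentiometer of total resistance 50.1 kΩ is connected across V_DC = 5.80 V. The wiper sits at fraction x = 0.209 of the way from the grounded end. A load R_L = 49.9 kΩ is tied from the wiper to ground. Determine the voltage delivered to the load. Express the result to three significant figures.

V_out ≈ 1.04 V

The pot divides into 39.63 kΩ above the wiper and 10.47 kΩ below.
R_L loads the lower segment: effective lower R = 8.655 kΩ.
V_out = 5.80 × 8.655/(39.63 + 8.655) = 1.040 V.
(Unloaded: V_out = x·V_DC = 1.21 V.)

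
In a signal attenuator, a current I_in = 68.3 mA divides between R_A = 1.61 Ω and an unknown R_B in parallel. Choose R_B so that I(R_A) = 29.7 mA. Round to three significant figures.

The fraction through R_A equals R_B/(R_A+R_B).
29.7/68.3 = R_B/(R_A + R_B) → R_B = R_A · (0.4348)/(1 − 0.4348) = 1.61 × 0.7694 = 1.239 Ω.

R_B ≈ 1.24 Ω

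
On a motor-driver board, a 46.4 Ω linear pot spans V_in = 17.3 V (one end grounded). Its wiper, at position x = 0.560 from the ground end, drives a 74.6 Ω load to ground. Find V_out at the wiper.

Lower segment x·R_p = 25.98 Ω; upper segment (1−x)·R_p = 20.42 Ω.
Lower segment in parallel with the load: 25.98 ‖ 74.6 = 19.27 Ω.
Loaded-divider output: V_out = 17.3 × 0.4856 = 8.401 V.

V_out ≈ 8.40 V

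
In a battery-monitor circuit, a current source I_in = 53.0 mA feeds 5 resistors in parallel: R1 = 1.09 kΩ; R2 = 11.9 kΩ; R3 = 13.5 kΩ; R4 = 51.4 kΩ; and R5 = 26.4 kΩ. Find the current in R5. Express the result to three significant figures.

I ≈ 1.77 mA

Total conductance ΣG = 1/1.09 + 1/11.9 + 1/13.5 + 1/51.4 + 1/26.4 = 1.133 (units of 1/kΩ).
Current divider: I(R5) = I_in · G_k/ΣG = 53.0 × (0.03788/1.133) = 53.0 × 0.03344 = 1.772 mA.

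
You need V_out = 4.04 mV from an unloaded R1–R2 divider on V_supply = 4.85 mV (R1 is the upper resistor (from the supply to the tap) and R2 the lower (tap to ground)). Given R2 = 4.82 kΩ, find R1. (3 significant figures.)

Required fraction k = V_out/V_supply = 0.8330.
R1 = R2·(1/k − 1) = 4.82 × 0.2005 = 0.9664 kΩ.

R1 ≈ 0.966 kΩ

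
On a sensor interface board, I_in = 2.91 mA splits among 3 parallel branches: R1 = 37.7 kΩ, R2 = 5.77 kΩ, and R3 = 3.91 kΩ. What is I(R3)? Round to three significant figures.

I ≈ 1.63 mA

Conductances: ΣG = 1/37.7 + 1/5.77 + 1/3.91 = 0.4556 (1/kΩ).
R3 takes the fraction G_k/ΣG = 0.2558/0.4556 = 0.5614, so I = 2.91 × 0.5614 = 1.634 mA.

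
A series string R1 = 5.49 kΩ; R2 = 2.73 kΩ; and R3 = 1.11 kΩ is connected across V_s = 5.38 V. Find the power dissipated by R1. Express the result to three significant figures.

Series current I = V_s/ΣR = 5.38/9.330 = 0.5766 mA.
P(R1) = I²·R1 = (0.5766)² × 5.49 = 1.825 mW.

P ≈ 1.83 mW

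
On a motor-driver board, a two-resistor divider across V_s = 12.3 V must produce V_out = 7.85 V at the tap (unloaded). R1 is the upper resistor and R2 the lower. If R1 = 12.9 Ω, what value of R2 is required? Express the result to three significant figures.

R2 ≈ 22.8 Ω

V_out/V_s = R2/(R1+R2) = 0.6382.
R2 = R1 · 0.6382/(1 − 0.6382) = 22.76 Ω.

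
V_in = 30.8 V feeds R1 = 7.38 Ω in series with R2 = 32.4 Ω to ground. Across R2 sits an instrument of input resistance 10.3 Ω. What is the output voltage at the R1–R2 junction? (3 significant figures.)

V_out ≈ 15.8 V

The load sits in parallel with R2, giving an effective lower resistance R2' = R2·R_L/(R2+R_L) = 7.815 Ω.
Now apply the divider: V_out = 30.8 × 0.5143 = 15.84 V.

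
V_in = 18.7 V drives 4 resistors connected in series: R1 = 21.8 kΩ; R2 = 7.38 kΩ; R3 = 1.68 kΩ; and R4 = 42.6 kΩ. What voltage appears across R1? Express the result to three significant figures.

V ≈ 5.55 V

ΣR = 21.8 + 7.38 + 1.68 + 42.6 = 73.46 kΩ.
V = V_in · R/ΣR = 18.7 × 0.2968 = 5.549 V.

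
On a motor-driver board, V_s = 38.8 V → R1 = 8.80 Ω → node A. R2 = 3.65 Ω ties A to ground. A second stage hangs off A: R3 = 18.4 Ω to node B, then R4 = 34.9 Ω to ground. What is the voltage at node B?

V_B ≈ 7.10 V

Looking into the second stage from A: R3 + R4 = 53.30 Ω appears in parallel with R2.
R2 ‖ (R3+R4) = 3.416 Ω.
First divider: V_A = V_s · 3.416/(8.80 + 3.416) = 10.85 V.
V_B = V_A × 0.6548 = 7.104 V.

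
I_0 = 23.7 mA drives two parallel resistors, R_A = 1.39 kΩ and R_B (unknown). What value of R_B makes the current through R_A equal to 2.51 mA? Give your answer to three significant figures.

Two-branch current divider: I_A = I_0 · R_B/(R_A + R_B).
With f = 0.1059, R_B = R_A · f/(1−f) = 1.39 × 0.1185 = 0.1646 kΩ.

R_B ≈ 0.165 kΩ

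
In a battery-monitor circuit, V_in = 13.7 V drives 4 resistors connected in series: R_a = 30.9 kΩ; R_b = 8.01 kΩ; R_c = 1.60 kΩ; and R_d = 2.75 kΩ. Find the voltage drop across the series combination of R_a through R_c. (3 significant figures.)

V ≈ 12.8 V

ΣR = 30.9 + 8.01 + 1.60 + 2.75 = 43.26 kΩ.
R_{R_a..R_c} = 30.9 + 8.01 + 1.60 = 40.51 kΩ.
Voltage divider: V = V_in · (40.51 / 43.26) = 13.7 × 0.9364 = 12.83 V.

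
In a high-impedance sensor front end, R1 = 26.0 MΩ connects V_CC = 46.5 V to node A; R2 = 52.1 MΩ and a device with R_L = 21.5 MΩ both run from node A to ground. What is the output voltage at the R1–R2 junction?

V_out ≈ 17.2 V

R2 ‖ R_L = (52.1 × 21.5)/(52.1 + 21.5) = 15.22 MΩ.
Then V_out = V_CC · R2'/(R1 + R2') = 46.5 × 15.22/41.22 = 17.17 V.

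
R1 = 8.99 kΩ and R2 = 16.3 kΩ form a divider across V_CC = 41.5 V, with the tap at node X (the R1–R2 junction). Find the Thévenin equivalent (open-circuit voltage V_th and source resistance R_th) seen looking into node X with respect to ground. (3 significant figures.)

V_th is the unloaded tap voltage: V_CC · R2/(R1+R2) = 41.5 × 0.6445 = 26.75 V.
With V_CC suppressed (replaced by a short), R_th = R1 ‖ R2 = (8.990 × 16.3)/(8.990 + 16.3) = 5.794 kΩ.

V_th ≈ 26.7 V, R_th ≈ 5.79 kΩ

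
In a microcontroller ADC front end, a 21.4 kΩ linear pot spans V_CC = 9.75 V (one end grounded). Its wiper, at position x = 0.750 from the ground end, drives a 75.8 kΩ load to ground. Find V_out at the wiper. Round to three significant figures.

V_out ≈ 6.94 V

Lower segment x·R_p = 16.05 kΩ; upper segment (1−x)·R_p = 5.350 kΩ.
R_L loads the lower segment: effective lower R = 13.25 kΩ.
V_out = 9.75 × 13.25/(5.350 + 13.25) = 6.945 V.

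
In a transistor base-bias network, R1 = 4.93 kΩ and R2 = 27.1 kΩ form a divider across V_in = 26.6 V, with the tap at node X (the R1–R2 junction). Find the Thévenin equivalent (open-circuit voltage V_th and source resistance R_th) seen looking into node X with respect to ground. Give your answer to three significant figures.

V_th ≈ 22.5 V, R_th ≈ 4.17 kΩ

Open-circuit (no load on X): V_th = V_in · R2/(R1 + R2) = 26.6 × 27.1/(4.930 + 27.1) = 22.51 V.
With V_in suppressed (replaced by a short), R_th = R1 ‖ R2 = (4.930 × 27.1)/(4.930 + 27.1) = 4.171 kΩ.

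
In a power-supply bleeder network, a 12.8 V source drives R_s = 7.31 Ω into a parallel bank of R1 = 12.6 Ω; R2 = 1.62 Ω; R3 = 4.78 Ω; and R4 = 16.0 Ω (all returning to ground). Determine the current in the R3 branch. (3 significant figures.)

Equivalent of the parallel group: R_p = 1.033 Ω.
V_A = 12.8 × 1.033/8.343 = 1.584 V.
I(R3) = V_A / R3 = 1.584/4.78 = 0.3315 A.

I ≈ 0.331 A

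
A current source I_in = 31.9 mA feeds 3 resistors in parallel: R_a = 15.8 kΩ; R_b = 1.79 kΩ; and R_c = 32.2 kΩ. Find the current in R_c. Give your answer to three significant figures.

I ≈ 1.52 mA

Total conductance ΣG = 1/15.8 + 1/1.79 + 1/32.2 = 0.6530 (units of 1/kΩ).
By the current-divider rule, I = I_in · G_k/ΣG = 31.9 × 0.04756 = 1.517 mA.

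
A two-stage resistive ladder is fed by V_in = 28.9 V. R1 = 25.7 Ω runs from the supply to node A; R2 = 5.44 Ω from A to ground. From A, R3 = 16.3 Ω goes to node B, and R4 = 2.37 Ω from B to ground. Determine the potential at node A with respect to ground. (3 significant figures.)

V_A ≈ 4.07 V

The second stage (R3 + R4 = 18.67 Ω) loads node A in parallel with R2.
R2 ‖ (R3+R4) = 4.213 Ω.
V_A = 28.9 × 4.213/(25.7 + 4.213) = 4.070 V.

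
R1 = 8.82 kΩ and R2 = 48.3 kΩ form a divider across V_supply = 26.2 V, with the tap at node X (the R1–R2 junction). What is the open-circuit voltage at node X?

V_th is the unloaded tap voltage: V_supply · R2/(R1+R2) = 26.2 × 0.8456 = 22.15 V.

V_th ≈ 22.2 V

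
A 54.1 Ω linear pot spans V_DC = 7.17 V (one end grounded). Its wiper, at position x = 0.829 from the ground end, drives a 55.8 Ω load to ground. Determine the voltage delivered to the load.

Lower segment x·R_p = 44.85 Ω; upper segment (1−x)·R_p = 9.251 Ω.
R_L loads the lower segment: effective lower R = 24.86 Ω.
Loaded-divider output: V_out = 7.17 × 0.7288 = 5.226 V.

V_out ≈ 5.23 V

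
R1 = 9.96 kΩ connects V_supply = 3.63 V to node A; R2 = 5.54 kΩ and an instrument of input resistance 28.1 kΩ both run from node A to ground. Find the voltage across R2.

V_out ≈ 1.15 V

R2 ‖ R_L = (5.54 × 28.1)/(5.54 + 28.1) = 4.628 kΩ.
Then V_out = V_supply · R2'/(R1 + R2') = 3.63 × 4.628/14.59 = 1.152 V.
(Unloaded it would be 1.30 V; the load pulls it down.)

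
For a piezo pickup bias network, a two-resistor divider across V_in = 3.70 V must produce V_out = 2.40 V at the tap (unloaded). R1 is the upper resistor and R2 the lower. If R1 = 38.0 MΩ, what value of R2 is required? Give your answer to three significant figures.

V_out/V_in = R2/(R1+R2) = 0.6486.
R2 = R1 · 0.6486/(1 − 0.6486) = 70.15 MΩ.

R2 ≈ 70.2 MΩ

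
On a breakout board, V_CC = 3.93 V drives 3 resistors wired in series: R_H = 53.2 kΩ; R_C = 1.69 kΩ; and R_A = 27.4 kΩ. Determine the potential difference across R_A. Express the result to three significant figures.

V ≈ 1.31 V

Total series resistance ΣR = 53.2 + 1.69 + 27.4 = 82.29 kΩ.
By the voltage-divider rule, V = 3.93 × 27.40/82.29 = 1.309 V.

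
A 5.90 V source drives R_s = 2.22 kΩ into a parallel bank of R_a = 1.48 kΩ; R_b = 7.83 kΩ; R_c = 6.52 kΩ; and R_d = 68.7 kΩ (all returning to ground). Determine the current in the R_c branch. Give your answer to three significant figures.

I ≈ 0.287 mA

Equivalent of the parallel group: R_p = 1.030 kΩ.
Node voltage V_A = V_CC · R_p/(R_s + R_p) = 5.90 × 0.3168 = 1.869 V.
I(R_c) = V_A / R_c = 1.869/6.52 = 0.2867 mA.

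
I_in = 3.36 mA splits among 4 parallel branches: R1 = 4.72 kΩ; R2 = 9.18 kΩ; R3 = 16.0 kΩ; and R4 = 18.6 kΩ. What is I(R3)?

I ≈ 0.480 mA

Total conductance ΣG = 1/4.72 + 1/9.18 + 1/16.0 + 1/18.6 = 0.4371 (units of 1/kΩ).
R3 takes the fraction G_k/ΣG = 0.06250/0.4371 = 0.1430, so I = 3.36 × 0.1430 = 0.4805 mA.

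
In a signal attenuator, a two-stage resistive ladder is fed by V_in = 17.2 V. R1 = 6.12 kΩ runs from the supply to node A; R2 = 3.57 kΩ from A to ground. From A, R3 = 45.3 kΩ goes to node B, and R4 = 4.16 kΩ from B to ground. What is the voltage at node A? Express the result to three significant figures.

Looking into the second stage from A: R3 + R4 = 49.46 kΩ appears in parallel with R2.
R2 ‖ (R3+R4) = 3.330 kΩ.
So V_A = 17.2 × 0.3524 = 6.061 V.

V_A ≈ 6.06 V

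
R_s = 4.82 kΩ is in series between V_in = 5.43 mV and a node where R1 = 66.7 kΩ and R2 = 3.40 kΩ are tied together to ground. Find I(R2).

Equivalent of the parallel group: R_p = 3.235 kΩ.
Node voltage V_A = V_in · R_p/(R_s + R_p) = 5.43 × 0.4016 = 2.181 mV.
I(R2) = V_A / R2 = 2.181/3.40 = 0.6414 µA.

I ≈ 0.641 µA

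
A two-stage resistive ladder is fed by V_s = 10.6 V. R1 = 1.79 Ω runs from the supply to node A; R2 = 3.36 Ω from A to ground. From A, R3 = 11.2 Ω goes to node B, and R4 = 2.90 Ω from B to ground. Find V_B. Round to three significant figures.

V_B ≈ 1.31 V

Looking into the second stage from A: R3 + R4 = 14.10 Ω appears in parallel with R2.
Effective lower resistance at A: R2 ‖ 14.10 = 2.713 Ω.
So V_A = 10.6 × 0.6025 = 6.387 V.
Stage 2 is unloaded, so V_B = V_A · R4/(R3+R4) = 6.387 × 2.90/14.10 = 1.314 V.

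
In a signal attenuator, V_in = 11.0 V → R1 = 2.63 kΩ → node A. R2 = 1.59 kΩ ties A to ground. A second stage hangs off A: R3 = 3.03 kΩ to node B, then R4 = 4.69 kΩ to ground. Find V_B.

The second stage (R3 + R4 = 7.720 kΩ) loads node A in parallel with R2.
R2 ‖ (R3+R4) = 1.318 kΩ.
So V_A = 11.0 × 0.3339 = 3.673 V.
V_B = V_A × 0.6075 = 2.231 V.

V_B ≈ 2.23 V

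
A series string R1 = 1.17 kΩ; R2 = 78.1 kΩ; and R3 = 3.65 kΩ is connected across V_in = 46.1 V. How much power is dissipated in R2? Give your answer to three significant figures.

P ≈ 24.1 mW

Series current I = V_in/ΣR = 46.1/82.92 = 0.5560 mA.
P(R2) = I²·R2 = (0.5560)² × 78.1 = 24.14 mW.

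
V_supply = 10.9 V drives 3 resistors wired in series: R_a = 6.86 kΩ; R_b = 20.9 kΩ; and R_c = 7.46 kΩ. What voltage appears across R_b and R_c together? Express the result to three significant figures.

Series total: ΣR = 6.86 + 20.9 + 7.46 = 35.22 kΩ.
R_{R_b..R_c} = 20.9 + 7.46 = 28.36 kΩ.
V = V_supply · R/ΣR = 10.9 × 0.8052 = 8.777 V.

V ≈ 8.78 V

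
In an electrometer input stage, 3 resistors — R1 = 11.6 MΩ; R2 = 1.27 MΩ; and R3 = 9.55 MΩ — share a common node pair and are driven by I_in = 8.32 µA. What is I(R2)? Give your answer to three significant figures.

Conductances: ΣG = 1/11.6 + 1/1.27 + 1/9.55 = 0.9783 (1/MΩ).
By the current-divider rule, I = I_in · G_k/ΣG = 8.32 × 0.8049 = 6.696 µA.

I ≈ 6.70 µA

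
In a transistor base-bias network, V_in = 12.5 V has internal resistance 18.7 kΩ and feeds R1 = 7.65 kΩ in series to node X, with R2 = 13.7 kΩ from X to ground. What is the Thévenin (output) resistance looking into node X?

R1' = 18.7 + 7.65 = 26.35 kΩ (source resistance + R1).
Looking into X with the source shorted: R_th = R1'·R2/(R1'+R2) = 26.35 × 13.7/40.05 = 9.014 kΩ.

R_th ≈ 9.01 kΩ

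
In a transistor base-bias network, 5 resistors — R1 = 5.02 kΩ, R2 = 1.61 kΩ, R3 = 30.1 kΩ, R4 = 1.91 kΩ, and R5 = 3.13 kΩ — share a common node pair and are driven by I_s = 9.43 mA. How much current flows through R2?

I ≈ 3.45 mA

Total conductance ΣG = 1/5.02 + 1/1.61 + 1/30.1 + 1/1.91 + 1/3.13 = 1.697 (units of 1/kΩ).
Current divider: I(R2) = I_s · G_k/ΣG = 9.43 × (0.6211/1.697) = 9.43 × 0.3661 = 3.452 mA.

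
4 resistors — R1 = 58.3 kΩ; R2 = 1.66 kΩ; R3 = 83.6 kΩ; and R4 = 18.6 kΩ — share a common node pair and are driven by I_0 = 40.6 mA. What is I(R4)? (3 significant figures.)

I ≈ 3.19 mA

Total conductance ΣG = 1/58.3 + 1/1.66 + 1/83.6 + 1/18.6 = 0.6853 (units of 1/kΩ).
R4 takes the fraction G_k/ΣG = 0.05376/0.6853 = 0.07845, so I = 40.6 × 0.07845 = 3.185 mA.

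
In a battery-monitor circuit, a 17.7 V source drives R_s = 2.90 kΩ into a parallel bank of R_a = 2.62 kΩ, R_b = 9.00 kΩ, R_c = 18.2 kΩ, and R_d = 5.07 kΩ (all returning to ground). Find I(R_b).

I ≈ 0.622 mA

Equivalent of the parallel group: R_p = 1.342 kΩ.
V_A = 17.7 × 1.342/4.242 = 5.601 V.
I(R_b) = V_A / R_b = 5.601/9.00 = 0.6223 mA.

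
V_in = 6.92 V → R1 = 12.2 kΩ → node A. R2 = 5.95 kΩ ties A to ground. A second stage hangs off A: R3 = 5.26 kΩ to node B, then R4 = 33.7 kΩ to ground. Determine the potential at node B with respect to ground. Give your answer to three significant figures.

V_B ≈ 1.78 V

The second stage (R3 + R4 = 38.96 kΩ) loads node A in parallel with R2.
Effective lower resistance at A: R2 ‖ 38.96 = 5.162 kΩ.
So V_A = 6.92 × 0.2973 = 2.057 V.
Then the unloaded second divider: V_B = V_A × R4/(R3+R4) = 2.057 × 0.8650 = 1.780 V.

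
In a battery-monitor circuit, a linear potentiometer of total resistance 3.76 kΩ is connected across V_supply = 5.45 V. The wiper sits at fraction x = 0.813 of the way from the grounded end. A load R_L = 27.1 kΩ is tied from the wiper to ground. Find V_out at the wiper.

The pot divides into 0.7031 kΩ above the wiper and 3.057 kΩ below.
Lower segment in parallel with the load: 3.057 ‖ 27.1 = 2.747 kΩ.
Then V_out = V_supply · 2.747/(0.7031 + 2.747) = 4.339 V.

V_out ≈ 4.34 V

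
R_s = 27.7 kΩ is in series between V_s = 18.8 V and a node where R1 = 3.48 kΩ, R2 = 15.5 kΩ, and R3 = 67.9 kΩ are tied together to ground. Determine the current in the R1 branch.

Equivalent of the parallel group: R_p = 2.728 kΩ.
V_A = 18.8 × 2.728/30.43 = 1.685 V.
Branch current I = V_A/R1 = 1.685/3.48 = 0.4843 mA.

I ≈ 0.484 mA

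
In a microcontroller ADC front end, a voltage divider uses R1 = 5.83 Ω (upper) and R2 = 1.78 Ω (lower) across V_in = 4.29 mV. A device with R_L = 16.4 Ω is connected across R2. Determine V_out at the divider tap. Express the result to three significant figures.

R2 ‖ R_L = (1.78 × 16.4)/(1.78 + 16.4) = 1.606 Ω.
Now apply the divider: V_out = 4.29 × 0.2159 = 0.9264 mV.

V_out ≈ 0.926 mV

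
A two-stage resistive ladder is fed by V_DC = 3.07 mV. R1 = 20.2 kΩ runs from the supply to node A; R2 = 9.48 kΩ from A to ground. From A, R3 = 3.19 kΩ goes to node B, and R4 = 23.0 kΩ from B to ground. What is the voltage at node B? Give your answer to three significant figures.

V_B ≈ 0.691 mV

Looking into the second stage from A: R3 + R4 = 26.19 kΩ appears in parallel with R2.
R2 ‖ (R3+R4) = 6.961 kΩ.
So V_A = 3.07 × 0.2563 = 0.7868 mV.
Then the unloaded second divider: V_B = V_A × R4/(R3+R4) = 0.7868 × 0.8782 = 0.6909 mV.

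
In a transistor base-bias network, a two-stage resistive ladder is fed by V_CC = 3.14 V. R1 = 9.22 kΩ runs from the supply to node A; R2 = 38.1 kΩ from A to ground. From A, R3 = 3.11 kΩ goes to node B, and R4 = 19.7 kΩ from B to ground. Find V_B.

The second stage (R3 + R4 = 22.81 kΩ) loads node A in parallel with R2.
Effective lower resistance at A: R2 ‖ 22.81 = 14.27 kΩ.
So V_A = 3.14 × 0.6075 = 1.907 V.
Then the unloaded second divider: V_B = V_A × R4/(R3+R4) = 1.907 × 0.8637 = 1.647 V.

V_B ≈ 1.65 V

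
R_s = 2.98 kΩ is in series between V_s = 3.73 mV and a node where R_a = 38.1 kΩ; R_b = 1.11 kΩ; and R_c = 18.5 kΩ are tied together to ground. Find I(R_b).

Equivalent of the parallel group: R_p = 1.019 kΩ.
V_A = 3.73 × 1.019/3.999 = 0.9506 mV.
I(R_b) = V_A / R_b = 0.9506/1.11 = 0.8564 µA.

I ≈ 0.856 µA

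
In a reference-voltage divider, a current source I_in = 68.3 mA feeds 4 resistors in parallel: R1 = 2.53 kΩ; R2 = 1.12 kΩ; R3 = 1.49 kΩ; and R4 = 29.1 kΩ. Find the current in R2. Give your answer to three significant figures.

Conductances: ΣG = 1/2.53 + 1/1.12 + 1/1.49 + 1/29.1 = 1.994 (1/kΩ).
By the current-divider rule, I = I_in · G_k/ΣG = 68.3 × 0.4479 = 30.59 mA.

I ≈ 30.6 mA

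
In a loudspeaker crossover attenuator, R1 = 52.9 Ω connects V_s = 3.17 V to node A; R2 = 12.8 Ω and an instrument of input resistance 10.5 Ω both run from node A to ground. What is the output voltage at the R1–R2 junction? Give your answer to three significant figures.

R2 ‖ R_L = (12.8 × 10.5)/(12.8 + 10.5) = 5.768 Ω.
Voltage divider with the loaded lower leg: V_out = 3.17 × 5.768/(52.9 + 5.768) = 3.17 × 0.09832 = 0.3117 V.
(Unloaded it would be 0.618 V; the load pulls it down.)

V_out ≈ 0.312 V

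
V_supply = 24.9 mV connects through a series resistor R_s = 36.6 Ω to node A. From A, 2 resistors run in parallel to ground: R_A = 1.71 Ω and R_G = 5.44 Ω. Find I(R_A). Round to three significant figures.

I ≈ 0.500 mA

Parallel bank: R_p = 1/(1/1.71 + 1/5.44) = 1.301 Ω.
V_A = 24.9 × 1.301/37.90 = 0.8547 mV.
I(R_A) = V_A / R_A = 0.8547/1.71 = 0.4999 mA.
(Equivalently: I_total = 0.6570 mA, then current-divider fraction G_k/ΣG = 0.7608.)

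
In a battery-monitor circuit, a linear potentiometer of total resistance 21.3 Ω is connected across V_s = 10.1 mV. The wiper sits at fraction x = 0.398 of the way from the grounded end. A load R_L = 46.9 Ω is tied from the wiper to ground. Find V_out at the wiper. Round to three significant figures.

The pot divides into 12.82 Ω above the wiper and 8.477 Ω below.
R_L loads the lower segment: effective lower R = 7.180 Ω.
Loaded-divider output: V_out = 10.1 × 0.3589 = 3.625 mV.
(Unloaded: V_out = x·V_s = 4.02 mV.)

V_out ≈ 3.63 mV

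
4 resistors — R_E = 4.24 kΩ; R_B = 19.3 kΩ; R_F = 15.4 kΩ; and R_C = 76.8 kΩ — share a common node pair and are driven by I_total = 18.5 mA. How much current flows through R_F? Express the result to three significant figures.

ΣG = 1/4.24 + 1/19.3 + 1/15.4 + 1/76.8 = 0.3656.
R_F takes the fraction G_k/ΣG = 0.06494/0.3656 = 0.1776, so I = 18.5 × 0.1776 = 3.286 mA.

I ≈ 3.29 mA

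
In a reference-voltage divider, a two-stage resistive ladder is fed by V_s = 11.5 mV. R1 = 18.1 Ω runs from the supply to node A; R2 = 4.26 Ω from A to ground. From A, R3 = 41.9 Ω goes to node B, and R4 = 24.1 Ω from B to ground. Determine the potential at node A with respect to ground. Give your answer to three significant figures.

V_A ≈ 2.08 mV

Looking into the second stage from A: R3 + R4 = 66.00 Ω appears in parallel with R2.
Effective lower resistance at A: R2 ‖ 66.00 = 4.002 Ω.
So V_A = 11.5 × 0.1811 = 2.082 mV.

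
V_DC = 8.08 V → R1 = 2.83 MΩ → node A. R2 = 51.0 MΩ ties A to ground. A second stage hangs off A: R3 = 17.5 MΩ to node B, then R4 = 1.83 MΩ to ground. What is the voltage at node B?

The second stage (R3 + R4 = 19.33 MΩ) loads node A in parallel with R2.
Effective lower resistance at A: R2 ‖ 19.33 = 14.02 MΩ.
So V_A = 8.08 × 0.8320 = 6.723 V.
Then the unloaded second divider: V_B = V_A × R4/(R3+R4) = 6.723 × 0.09467 = 0.6364 V.

V_B ≈ 0.636 V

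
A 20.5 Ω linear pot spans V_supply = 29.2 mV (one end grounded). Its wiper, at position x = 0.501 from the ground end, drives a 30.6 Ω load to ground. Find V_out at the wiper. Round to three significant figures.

V_out ≈ 12.5 mV

Lower segment x·R_p = 10.27 Ω; upper segment (1−x)·R_p = 10.23 Ω.
R_L loads the lower segment: effective lower R = 7.690 Ω.
Loaded-divider output: V_out = 29.2 × 0.4291 = 12.53 mV.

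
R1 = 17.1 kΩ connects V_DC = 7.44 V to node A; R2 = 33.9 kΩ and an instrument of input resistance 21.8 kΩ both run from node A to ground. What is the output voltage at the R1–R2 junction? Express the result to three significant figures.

R2 ‖ R_L = (33.9 × 21.8)/(33.9 + 21.8) = 13.27 kΩ.
Then V_out = V_DC · R2'/(R1 + R2') = 7.44 × 13.27/30.37 = 3.251 V.

V_out ≈ 3.25 V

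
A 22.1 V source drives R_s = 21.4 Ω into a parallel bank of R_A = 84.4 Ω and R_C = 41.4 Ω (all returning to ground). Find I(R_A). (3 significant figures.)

Equivalent of the parallel group: R_p = 27.78 Ω.
V_A = 22.1 × 27.78/49.18 = 12.48 V.
I(R_A) = V_A / R_A = 12.48/84.4 = 0.1479 A.

I ≈ 0.148 A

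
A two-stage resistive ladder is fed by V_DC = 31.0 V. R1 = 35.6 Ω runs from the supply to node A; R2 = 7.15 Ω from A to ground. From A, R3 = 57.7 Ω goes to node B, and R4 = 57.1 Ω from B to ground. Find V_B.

V_B ≈ 2.45 V

Node A sees R2 in parallel with the series input of stage 2, R3 + R4 = 114.8 Ω.
R2 ‖ (R3+R4) = 6.731 Ω.
V_A = 31.0 × 6.731/(35.6 + 6.731) = 4.929 V.
Stage 2 is unloaded, so V_B = V_A · R4/(R3+R4) = 4.929 × 57.1/114.8 = 2.452 V.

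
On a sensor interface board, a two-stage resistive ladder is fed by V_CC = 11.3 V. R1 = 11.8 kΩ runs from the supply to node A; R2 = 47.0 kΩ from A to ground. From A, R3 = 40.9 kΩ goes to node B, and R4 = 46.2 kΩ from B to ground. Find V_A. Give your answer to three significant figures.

Node A sees R2 in parallel with the series input of stage 2, R3 + R4 = 87.10 kΩ.
R2 ‖ (R3+R4) = 30.53 kΩ.
V_A = 11.3 × 30.53/(11.8 + 30.53) = 8.150 V.

V_A ≈ 8.15 V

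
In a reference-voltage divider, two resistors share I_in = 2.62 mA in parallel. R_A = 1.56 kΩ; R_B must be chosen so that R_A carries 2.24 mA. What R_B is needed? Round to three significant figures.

The fraction through R_A equals R_B/(R_A+R_B).
2.24/2.62 = R_B/(R_A + R_B) → R_B = R_A · (0.8550)/(1 − 0.8550) = 1.56 × 5.895 = 9.196 kΩ.

R_B ≈ 9.20 kΩ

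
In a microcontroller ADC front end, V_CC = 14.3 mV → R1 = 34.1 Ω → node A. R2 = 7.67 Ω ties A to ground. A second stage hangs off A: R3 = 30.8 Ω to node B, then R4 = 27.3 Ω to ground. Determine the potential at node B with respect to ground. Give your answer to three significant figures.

The second stage (R3 + R4 = 58.10 Ω) loads node A in parallel with R2.
R2 ‖ (R3+R4) = 6.776 Ω.
First divider: V_A = V_CC · 6.776/(34.1 + 6.776) = 2.370 mV.
V_B = V_A × 0.4699 = 1.114 mV.

V_B ≈ 1.11 mV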